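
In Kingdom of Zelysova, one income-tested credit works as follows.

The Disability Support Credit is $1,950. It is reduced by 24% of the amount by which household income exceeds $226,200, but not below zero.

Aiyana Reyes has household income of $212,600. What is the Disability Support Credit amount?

$1,950

Disability Support Credit: $212,600 is at or below the $226,200 threshold, so the full $1,950 applies.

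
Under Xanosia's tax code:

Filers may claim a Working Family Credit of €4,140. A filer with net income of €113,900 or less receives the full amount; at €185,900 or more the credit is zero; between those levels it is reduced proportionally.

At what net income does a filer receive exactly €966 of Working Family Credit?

€966 is 966/4,140 of the full €4,140, so 3,174/4,140 of the €72,000 range has been used: income = €113,900 + €72,000 × 3,174/4,140 = €169,100.

€169,100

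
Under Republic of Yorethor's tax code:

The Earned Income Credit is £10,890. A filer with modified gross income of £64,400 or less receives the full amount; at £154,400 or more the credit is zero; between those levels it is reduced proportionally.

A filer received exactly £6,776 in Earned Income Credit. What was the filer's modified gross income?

£6,776 is 6,776/10,890 of the full £10,890, so 4,114/10,890 of the £90,000 range has been used: income = £64,400 + £90,000 × 4,114/10,890 = £98,400.

£98,400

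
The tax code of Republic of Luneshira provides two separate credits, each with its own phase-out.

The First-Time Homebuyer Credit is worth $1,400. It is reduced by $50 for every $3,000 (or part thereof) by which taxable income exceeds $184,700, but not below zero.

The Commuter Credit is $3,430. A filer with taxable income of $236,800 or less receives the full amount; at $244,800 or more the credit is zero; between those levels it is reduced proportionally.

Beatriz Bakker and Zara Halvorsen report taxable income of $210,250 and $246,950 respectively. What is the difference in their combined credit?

Beatriz ($210,250): First-Time Homebuyer Credit: income exceeds $184,700 by $25,550, which is 9 full-or-partial $3,000 increments; reduction = 9 × $50 = $450, leaving $950. Commuter Credit: $210,250 is at or below the $236,800 threshold, so the full $3,430 applies. total $950 + $3,430 = $4,380
Zara ($246,950): First-Time Homebuyer Credit: income exceeds $184,700 by $62,250, which is 21 full-or-partial $3,000 increments; reduction = 21 × $50 = $1,050, leaving $350. Commuter Credit: $246,950 is at or above $244,800, so the credit is $0. total $350 + $0 = $350
Difference: |$4,380 − $350| = $4,030.

$4,030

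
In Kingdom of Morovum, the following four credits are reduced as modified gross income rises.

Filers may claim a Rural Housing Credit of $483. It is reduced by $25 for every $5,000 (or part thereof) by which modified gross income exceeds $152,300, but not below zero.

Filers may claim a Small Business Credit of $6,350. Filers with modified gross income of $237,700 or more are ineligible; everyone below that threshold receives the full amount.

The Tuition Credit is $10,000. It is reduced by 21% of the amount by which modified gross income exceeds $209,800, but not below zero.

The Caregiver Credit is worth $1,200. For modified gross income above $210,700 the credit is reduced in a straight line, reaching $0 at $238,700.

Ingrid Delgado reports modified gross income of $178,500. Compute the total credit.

Rural Housing Credit: income exceeds $152,300 by $26,200, which is 6 full-or-partial $5,000 increments; reduction = 6 × $25 = $150, leaving $333.
Small Business Credit: $178,500 is below the $237,700 cutoff, so the full $6,350 applies.
Tuition Credit: $178,500 is at or below the $209,800 threshold, so the full $10,000 applies.
Caregiver Credit: $178,500 is at or below the $210,700 threshold, so the full $1,200 applies.
Total: $333 + $6,350 + $10,000 + $1,200 = $17,883.

$17,883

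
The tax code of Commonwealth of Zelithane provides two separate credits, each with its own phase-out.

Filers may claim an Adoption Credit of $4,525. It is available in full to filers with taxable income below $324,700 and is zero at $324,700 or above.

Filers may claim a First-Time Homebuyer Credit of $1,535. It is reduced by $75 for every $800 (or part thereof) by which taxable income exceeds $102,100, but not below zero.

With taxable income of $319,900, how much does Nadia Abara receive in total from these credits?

Adoption Credit: $319,900 is below the $324,700 cutoff, so the full $4,525 applies.
First-Time Homebuyer Credit: income exceeds $102,100 by $217,800 → 273 increments × $75 = $20,475 ≥ base, so the credit is $0.
Total: $4,525 + $0 = $4,525.

$4,525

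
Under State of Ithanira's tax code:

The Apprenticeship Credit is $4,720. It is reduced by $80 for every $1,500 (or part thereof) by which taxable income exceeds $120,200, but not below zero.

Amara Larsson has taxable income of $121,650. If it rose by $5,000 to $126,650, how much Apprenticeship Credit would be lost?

At $121,650 — income exceeds $120,200 by $1,450, which is 1 full-or-partial $1,500 increment; reduction = 1 × $80 = $80, leaving $4,640.
At $126,650 — income exceeds $120,200 by $6,450, which is 5 full-or-partial $1,500 increments; reduction = 5 × $80 = $400, leaving $4,320.
Lost: $4,640 − $4,320 = $320.

$320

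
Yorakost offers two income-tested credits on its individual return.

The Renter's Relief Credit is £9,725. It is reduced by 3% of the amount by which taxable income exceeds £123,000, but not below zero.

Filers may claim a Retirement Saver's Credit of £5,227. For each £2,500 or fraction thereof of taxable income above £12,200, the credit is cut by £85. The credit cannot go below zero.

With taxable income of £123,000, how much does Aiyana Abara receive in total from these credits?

£11,127

Renter's Relief Credit: £123,000 is at or below the £123,000 threshold, so the full £9,725 applies.
Retirement Saver's Credit: income exceeds £12,200 by £110,800, which is 45 full-or-partial £2,500 increments; reduction = 45 × £85 = £3,825, leaving £1,402.
Total: £9,725 + £1,402 = £11,127.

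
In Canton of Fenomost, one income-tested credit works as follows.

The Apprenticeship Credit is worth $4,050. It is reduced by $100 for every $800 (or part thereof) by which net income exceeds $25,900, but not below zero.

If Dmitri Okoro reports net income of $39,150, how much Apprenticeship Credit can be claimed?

Apprenticeship Credit: income exceeds $25,900 by $13,250, which is 17 full-or-partial $800 increments; reduction = 17 × $100 = $1,700, leaving $2,350.

$2,350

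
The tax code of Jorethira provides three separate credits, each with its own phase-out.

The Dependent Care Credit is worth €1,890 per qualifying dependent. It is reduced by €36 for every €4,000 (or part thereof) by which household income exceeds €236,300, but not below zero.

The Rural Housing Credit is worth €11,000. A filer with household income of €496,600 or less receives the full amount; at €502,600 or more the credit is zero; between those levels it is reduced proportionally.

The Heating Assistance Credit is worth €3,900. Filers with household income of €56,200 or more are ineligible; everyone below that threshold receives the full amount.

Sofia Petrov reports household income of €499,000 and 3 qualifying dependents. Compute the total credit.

Dependent Care Credit: base = 3 × €1,890 = €5,670. income exceeds €236,300 by €262,700, which is 66 full-or-partial €4,000 increments; reduction = 66 × €36 = €2,376, leaving €3,294.
Rural Housing Credit: €499,000 is €2,400 into a €6,000 phase-out range, leaving 3,600/6,000 of the credit: €11,000 × 3,600/6,000 = €6,600.
Heating Assistance Credit: €499,000 meets or exceeds the €56,200 cutoff, so the credit is €0.
Total: €3,294 + €6,600 + €0 = €9,894.

€9,894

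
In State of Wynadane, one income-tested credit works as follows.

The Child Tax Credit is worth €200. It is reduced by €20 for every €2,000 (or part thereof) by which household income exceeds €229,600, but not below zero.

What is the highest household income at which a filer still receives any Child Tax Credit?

€247,600

After 9 increments the reduction is 9 × €20 = €180, leaving €20; one more increment wipes it out. Increment 9 ends at excess 9 × €2,000 = €18,000, so the highest qualifying income is €229,600 + €18,000 = €247,600.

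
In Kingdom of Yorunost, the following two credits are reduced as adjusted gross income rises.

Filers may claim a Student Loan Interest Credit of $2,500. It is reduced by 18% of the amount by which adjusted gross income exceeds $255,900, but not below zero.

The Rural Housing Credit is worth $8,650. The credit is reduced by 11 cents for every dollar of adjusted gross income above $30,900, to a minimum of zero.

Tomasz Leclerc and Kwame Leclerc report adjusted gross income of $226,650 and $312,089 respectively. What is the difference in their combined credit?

Tomasz ($226,650): Student Loan Interest Credit: $226,650 is at or below the $255,900 threshold, so the full $2,500 applies. Rural Housing Credit: 11% of the $195,750 excess over $30,900 is $21,532.50 ≥ base, so the credit is $0. total $2,500 + $0 = $2,500
Kwame ($312,089): Student Loan Interest Credit: 18% of the $56,189 excess over $255,900 is $10,114.02 ≥ base, so the credit is $0. Rural Housing Credit: 11% of the $281,189 excess over $30,900 is $30,930.79 ≥ base, so the credit is $0. total $0 + $0 = $0
Difference: |$2,500 − $0| = $2,500.

$2,500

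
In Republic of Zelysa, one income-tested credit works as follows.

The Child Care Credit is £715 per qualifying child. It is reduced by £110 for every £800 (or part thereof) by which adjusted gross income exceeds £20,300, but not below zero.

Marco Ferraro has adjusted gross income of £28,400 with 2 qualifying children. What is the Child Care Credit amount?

£220

Child Care Credit: base = 2 × £715 = £1,430. income exceeds £20,300 by £8,100, which is 11 full-or-partial £800 increments; reduction = 11 × £110 = £1,210, leaving £220.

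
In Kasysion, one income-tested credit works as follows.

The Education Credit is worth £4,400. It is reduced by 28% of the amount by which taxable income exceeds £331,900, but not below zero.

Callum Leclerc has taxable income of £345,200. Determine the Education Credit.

£676

Education Credit: 28% of the £13,300 excess over £331,900 is £3,724; credit = £4,400 − £3,724 = £676.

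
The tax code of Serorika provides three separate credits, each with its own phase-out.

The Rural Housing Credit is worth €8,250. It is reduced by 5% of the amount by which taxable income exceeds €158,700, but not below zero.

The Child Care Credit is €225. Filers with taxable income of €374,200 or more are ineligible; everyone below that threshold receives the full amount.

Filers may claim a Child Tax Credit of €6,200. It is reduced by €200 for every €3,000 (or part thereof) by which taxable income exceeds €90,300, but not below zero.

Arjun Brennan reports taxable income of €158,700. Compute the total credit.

€10,075

Rural Housing Credit: €158,700 is at or below the €158,700 threshold, so the full €8,250 applies.
Child Care Credit: €158,700 is below the €374,200 cutoff, so the full €225 applies.
Child Tax Credit: income exceeds €90,300 by €68,400, which is 23 full-or-partial €3,000 increments; reduction = 23 × €200 = €4,600, leaving €1,600.
Total: €8,250 + €225 + €1,600 = €10,075.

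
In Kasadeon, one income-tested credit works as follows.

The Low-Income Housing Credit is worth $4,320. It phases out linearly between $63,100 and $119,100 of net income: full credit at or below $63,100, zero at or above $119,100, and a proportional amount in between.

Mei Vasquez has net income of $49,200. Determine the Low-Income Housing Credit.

Low-Income Housing Credit: $49,200 is at or below the $63,100 threshold, so the full $4,320 applies.

$4,320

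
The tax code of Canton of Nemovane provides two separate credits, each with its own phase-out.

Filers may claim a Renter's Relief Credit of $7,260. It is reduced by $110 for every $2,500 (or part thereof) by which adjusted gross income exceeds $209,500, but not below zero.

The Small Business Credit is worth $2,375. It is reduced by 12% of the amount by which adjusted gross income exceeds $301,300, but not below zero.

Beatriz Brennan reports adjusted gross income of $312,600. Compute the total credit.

$3,659

Renter's Relief Credit: income exceeds $209,500 by $103,100, which is 42 full-or-partial $2,500 increments; reduction = 42 × $110 = $4,620, leaving $2,640.
Small Business Credit: 12% of the $11,300 excess over $301,300 is $1,356; credit = $2,375 − $1,356 = $1,019.
Total: $2,640 + $1,019 = $3,659.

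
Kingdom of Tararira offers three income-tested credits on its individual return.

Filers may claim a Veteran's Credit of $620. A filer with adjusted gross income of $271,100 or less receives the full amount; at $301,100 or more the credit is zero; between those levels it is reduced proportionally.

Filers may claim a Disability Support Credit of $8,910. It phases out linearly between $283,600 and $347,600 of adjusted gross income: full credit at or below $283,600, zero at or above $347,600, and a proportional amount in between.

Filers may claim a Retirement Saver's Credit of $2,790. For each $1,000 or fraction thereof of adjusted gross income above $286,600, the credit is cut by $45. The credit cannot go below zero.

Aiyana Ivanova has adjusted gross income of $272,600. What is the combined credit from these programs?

Veteran's Credit: $272,600 is $1,500 into a $30,000 phase-out range, leaving 28,500/30,000 of the credit: $620 × 28,500/30,000 = $589.
Disability Support Credit: $272,600 is at or below the $283,600 threshold, so the full $8,910 applies.
Retirement Saver's Credit: $272,600 is at or below the $286,600 threshold, so the full $2,790 applies.
Total: $589 + $8,910 + $2,790 = $12,289.

$12,289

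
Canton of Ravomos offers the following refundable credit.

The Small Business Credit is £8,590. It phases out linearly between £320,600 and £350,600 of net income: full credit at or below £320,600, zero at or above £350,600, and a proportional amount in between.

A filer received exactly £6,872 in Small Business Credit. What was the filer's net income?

£6,872 is 6,872/8,590 of the full £8,590, so 1,718/8,590 of the £30,000 range has been used: income = £320,600 + £30,000 × 1,718/8,590 = £326,600.

£326,600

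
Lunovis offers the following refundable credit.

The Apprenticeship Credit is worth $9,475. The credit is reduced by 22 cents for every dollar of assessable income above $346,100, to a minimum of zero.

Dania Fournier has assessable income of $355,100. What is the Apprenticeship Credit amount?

Apprenticeship Credit: 22% of the $9,000 excess over $346,100 is $1,980; credit = $9,475 − $1,980 = $7,495.

$7,495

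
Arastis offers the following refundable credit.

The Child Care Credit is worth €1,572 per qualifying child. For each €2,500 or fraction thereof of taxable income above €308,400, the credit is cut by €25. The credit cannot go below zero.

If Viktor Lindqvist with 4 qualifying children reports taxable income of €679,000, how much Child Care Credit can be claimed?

Child Care Credit: base = 4 × €1,572 = €6,288. income exceeds €308,400 by €370,600, which is 149 full-or-partial €2,500 increments; reduction = 149 × €25 = €3,725, leaving €2,563.

€2,563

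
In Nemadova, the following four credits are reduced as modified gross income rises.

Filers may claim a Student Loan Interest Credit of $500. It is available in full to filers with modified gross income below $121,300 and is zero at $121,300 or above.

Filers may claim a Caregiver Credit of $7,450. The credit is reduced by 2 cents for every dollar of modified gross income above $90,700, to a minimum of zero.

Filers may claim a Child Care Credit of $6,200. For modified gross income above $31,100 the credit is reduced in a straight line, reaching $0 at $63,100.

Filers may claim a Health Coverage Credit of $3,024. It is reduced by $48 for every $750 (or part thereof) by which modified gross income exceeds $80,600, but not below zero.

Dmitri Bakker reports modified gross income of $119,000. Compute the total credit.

$7,912

Student Loan Interest Credit: $119,000 is below the $121,300 cutoff, so the full $500 applies.
Caregiver Credit: 2% of the $28,300 excess over $90,700 is $566; credit = $7,450 − $566 = $6,884.
Child Care Credit: $119,000 is at or above $63,100, so the credit is $0.
Health Coverage Credit: income exceeds $80,600 by $38,400, which is 52 full-or-partial $750 increments; reduction = 52 × $48 = $2,496, leaving $528.
Total: $500 + $6,884 + $0 + $528 = $7,912.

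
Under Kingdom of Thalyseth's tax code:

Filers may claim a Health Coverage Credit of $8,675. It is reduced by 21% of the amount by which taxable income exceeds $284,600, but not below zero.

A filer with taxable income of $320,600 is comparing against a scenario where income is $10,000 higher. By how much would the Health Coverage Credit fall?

At $320,600 — 21% of the $36,000 excess over $284,600 is $7,560; credit = $8,675 − $7,560 = $1,115.
At $330,600 — 21% of the $46,000 excess over $284,600 is $9,660 ≥ base, so the credit is $0.
Lost: $1,115 − $0 = $1,115.

$1,115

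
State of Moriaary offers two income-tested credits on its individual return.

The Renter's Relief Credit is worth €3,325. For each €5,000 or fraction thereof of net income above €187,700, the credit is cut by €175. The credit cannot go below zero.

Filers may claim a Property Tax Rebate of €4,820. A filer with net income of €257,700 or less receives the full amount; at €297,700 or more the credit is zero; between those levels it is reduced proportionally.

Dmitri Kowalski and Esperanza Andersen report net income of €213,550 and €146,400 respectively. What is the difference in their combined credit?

Dmitri (€213,550): Renter's Relief Credit: income exceeds €187,700 by €25,850, which is 6 full-or-partial €5,000 increments; reduction = 6 × €175 = €1,050, leaving €2,275. Property Tax Rebate: €213,550 is at or below the €257,700 threshold, so the full €4,820 applies. total €2,275 + €4,820 = €7,095
Esperanza (€146,400): Renter's Relief Credit: €146,400 is at or below the €187,700 threshold, so the full €3,325 applies. Property Tax Rebate: €146,400 is at or below the €257,700 threshold, so the full €4,820 applies. total €3,325 + €4,820 = €8,145
Difference: |€7,095 − €8,145| = €1,050.

€1,050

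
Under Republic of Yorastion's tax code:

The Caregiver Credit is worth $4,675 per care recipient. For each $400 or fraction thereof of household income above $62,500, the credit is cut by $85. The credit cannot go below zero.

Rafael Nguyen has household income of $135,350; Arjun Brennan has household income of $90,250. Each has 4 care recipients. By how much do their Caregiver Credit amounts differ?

$9,605

Rafael ($135,350): Caregiver Credit: base = 4 × $4,675 = $18,700. income exceeds $62,500 by $72,850, which is 183 full-or-partial $400 increments; reduction = 183 × $85 = $15,555, leaving $3,145.
Arjun ($90,250): Caregiver Credit: base = 4 × $4,675 = $18,700. income exceeds $62,500 by $27,750, which is 70 full-or-partial $400 increments; reduction = 70 × $85 = $5,950, leaving $12,750.
Difference: |$3,145 − $12,750| = $9,605.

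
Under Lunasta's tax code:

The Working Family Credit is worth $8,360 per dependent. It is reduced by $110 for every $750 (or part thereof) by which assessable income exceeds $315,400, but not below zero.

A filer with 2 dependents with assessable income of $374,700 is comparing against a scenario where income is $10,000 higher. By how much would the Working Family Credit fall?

$1,430

At $374,700 — base = 2 × $8,360 = $16,720. income exceeds $315,400 by $59,300, which is 80 full-or-partial $750 increments; reduction = 80 × $110 = $8,800, leaving $7,920.
At $384,700 — base = 2 × $8,360 = $16,720. income exceeds $315,400 by $69,300, which is 93 full-or-partial $750 increments; reduction = 93 × $110 = $10,230, leaving $6,490.
Lost: $7,920 − $6,490 = $1,430.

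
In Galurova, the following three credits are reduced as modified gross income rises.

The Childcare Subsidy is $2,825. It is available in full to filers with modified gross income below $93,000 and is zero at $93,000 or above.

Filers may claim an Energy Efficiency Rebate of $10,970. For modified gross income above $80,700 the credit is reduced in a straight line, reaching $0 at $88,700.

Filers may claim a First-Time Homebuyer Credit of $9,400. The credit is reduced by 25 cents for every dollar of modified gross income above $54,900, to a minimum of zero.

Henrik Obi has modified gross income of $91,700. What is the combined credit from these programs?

$3,025

Childcare Subsidy: $91,700 is below the $93,000 cutoff, so the full $2,825 applies.
Energy Efficiency Rebate: $91,700 is at or above $88,700, so the credit is $0.
First-Time Homebuyer Credit: 25% of the $36,800 excess over $54,900 is $9,200; credit = $9,400 − $9,200 = $200.
Total: $2,825 + $0 + $200 = $3,025.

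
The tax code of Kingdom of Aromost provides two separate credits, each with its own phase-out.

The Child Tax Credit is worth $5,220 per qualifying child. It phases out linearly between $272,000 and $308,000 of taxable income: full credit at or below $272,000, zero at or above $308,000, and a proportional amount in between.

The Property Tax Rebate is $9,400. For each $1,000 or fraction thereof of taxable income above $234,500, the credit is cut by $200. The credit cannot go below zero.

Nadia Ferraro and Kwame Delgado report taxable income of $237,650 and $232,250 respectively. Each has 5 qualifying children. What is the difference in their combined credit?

Nadia ($237,650): Child Tax Credit: base = 5 × $5,220 = $26,100. $237,650 is at or below the $272,000 threshold, so the full $26,100 applies. Property Tax Rebate: income exceeds $234,500 by $3,150, which is 4 full-or-partial $1,000 increments; reduction = 4 × $200 = $800, leaving $8,600. total $26,100 + $8,600 = $34,700
Kwame ($232,250): Child Tax Credit: base = 5 × $5,220 = $26,100. $232,250 is at or below the $272,000 threshold, so the full $26,100 applies. Property Tax Rebate: $232,250 is at or below the $234,500 threshold, so the full $9,400 applies. total $26,100 + $9,400 = $35,500
Difference: |$34,700 − $35,500| = $800.

$800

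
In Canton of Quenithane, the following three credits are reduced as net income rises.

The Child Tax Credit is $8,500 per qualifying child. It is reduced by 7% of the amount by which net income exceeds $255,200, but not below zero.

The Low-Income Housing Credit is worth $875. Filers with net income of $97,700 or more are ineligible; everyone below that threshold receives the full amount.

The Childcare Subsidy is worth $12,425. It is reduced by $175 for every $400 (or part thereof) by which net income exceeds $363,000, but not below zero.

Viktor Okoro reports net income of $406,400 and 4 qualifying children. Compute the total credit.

Child Tax Credit: base = 4 × $8,500 = $34,000. 7% of the $151,200 excess over $255,200 is $10,584; credit = $34,000 − $10,584 = $23,416.
Low-Income Housing Credit: $406,400 meets or exceeds the $97,700 cutoff, so the credit is $0.
Childcare Subsidy: income exceeds $363,000 by $43,400 → 109 increments × $175 = $19,075 ≥ base, so the credit is $0.
Total: $23,416 + $0 + $0 = $23,416.

$23,416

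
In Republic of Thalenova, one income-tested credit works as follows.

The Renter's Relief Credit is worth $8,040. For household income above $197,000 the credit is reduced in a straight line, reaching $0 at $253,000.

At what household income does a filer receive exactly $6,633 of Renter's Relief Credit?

$206,800

$6,633 is 6,633/8,040 of the full $8,040, so 1,407/8,040 of the $56,000 range has been used: income = $197,000 + $56,000 × 1,407/8,040 = $206,800.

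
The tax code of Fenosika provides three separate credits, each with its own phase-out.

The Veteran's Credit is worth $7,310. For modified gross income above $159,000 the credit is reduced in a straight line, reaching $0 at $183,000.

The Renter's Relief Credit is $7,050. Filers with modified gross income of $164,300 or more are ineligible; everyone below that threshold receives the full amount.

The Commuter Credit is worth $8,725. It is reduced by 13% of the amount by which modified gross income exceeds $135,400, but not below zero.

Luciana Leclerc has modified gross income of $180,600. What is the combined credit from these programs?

Veteran's Credit: $180,600 is $21,600 into a $24,000 phase-out range, leaving 2,400/24,000 of the credit: $7,310 × 2,400/24,000 = $731.
Renter's Relief Credit: $180,600 meets or exceeds the $164,300 cutoff, so the credit is $0.
Commuter Credit: 13% of the $45,200 excess over $135,400 is $5,876; credit = $8,725 − $5,876 = $2,849.
Total: $731 + $0 + $2,849 = $3,580.

$3,580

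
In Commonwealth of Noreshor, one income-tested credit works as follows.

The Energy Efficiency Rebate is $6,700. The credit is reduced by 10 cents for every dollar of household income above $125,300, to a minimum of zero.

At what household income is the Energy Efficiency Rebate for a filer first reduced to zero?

The credit falls by 10% of each dollar above $125,300, so it reaches zero when the excess is $6,700 / 10% = $67,000: income = $125,300 + $67,000 = $192,300.

$192,300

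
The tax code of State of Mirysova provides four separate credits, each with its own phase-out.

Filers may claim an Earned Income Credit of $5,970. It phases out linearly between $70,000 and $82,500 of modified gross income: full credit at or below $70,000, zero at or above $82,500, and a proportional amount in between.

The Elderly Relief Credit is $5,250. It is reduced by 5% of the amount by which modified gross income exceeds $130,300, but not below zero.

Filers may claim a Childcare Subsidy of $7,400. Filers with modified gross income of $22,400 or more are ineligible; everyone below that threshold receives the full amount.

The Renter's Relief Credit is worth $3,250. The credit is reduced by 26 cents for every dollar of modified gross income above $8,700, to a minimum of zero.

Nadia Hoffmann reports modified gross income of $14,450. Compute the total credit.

Earned Income Credit: $14,450 is at or below the $70,000 threshold, so the full $5,970 applies.
Elderly Relief Credit: $14,450 is at or below the $130,300 threshold, so the full $5,250 applies.
Childcare Subsidy: $14,450 is below the $22,400 cutoff, so the full $7,400 applies.
Renter's Relief Credit: 26% of the $5,750 excess over $8,700 is $1,495; credit = $3,250 − $1,495 = $1,755.
Total: $5,970 + $5,250 + $7,400 + $1,755 = $20,375.

$20,375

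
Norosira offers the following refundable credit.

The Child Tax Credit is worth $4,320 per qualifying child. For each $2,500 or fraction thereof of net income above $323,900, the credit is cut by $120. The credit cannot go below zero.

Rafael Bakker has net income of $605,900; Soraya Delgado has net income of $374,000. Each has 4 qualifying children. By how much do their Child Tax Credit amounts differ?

Rafael ($605,900): Child Tax Credit: base = 4 × $4,320 = $17,280. income exceeds $323,900 by $282,000, which is 113 full-or-partial $2,500 increments; reduction = 113 × $120 = $13,560, leaving $3,720.
Soraya ($374,000): Child Tax Credit: base = 4 × $4,320 = $17,280. income exceeds $323,900 by $50,100, which is 21 full-or-partial $2,500 increments; reduction = 21 × $120 = $2,520, leaving $14,760.
Difference: |$3,720 − $14,760| = $11,040.

$11,040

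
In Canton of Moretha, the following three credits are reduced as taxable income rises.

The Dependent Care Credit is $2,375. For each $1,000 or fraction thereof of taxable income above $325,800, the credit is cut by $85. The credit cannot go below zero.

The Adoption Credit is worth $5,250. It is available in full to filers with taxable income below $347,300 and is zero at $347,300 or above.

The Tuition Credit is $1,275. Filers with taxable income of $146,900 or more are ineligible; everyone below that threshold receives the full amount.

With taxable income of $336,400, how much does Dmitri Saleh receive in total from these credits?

$6,690

Dependent Care Credit: income exceeds $325,800 by $10,600, which is 11 full-or-partial $1,000 increments; reduction = 11 × $85 = $935, leaving $1,440.
Adoption Credit: $336,400 is below the $347,300 cutoff, so the full $5,250 applies.
Tuition Credit: $336,400 meets or exceeds the $146,900 cutoff, so the credit is $0.
Total: $1,440 + $5,250 + $0 = $6,690.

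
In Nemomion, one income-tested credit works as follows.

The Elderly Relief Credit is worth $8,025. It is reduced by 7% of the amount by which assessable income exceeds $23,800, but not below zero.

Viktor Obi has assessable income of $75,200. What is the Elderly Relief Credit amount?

Elderly Relief Credit: 7% of the $51,400 excess over $23,800 is $3,598; credit = $8,025 − $3,598 = $4,427.

$4,427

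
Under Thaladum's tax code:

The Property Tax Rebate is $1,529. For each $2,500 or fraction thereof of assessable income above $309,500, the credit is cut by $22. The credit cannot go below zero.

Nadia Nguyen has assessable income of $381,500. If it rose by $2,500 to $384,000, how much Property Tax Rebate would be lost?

At $381,500 — income exceeds $309,500 by $72,000, which is 29 full-or-partial $2,500 increments; reduction = 29 × $22 = $638, leaving $891.
At $384,000 — income exceeds $309,500 by $74,500, which is 30 full-or-partial $2,500 increments; reduction = 30 × $22 = $660, leaving $869.
Lost: $891 − $869 = $22.

$22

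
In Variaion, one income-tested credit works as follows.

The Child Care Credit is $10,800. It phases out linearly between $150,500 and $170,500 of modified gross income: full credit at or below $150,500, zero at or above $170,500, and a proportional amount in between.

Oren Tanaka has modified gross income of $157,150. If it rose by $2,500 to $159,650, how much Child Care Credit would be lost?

$1,350

At $157,150 — $157,150 is $6,650 into a $20,000 phase-out range, leaving 13,350/20,000 of the credit: $10,800 × 13,350/20,000 = $7,209.
At $159,650 — $159,650 is $9,150 into a $20,000 phase-out range, leaving 10,850/20,000 of the credit: $10,800 × 10,850/20,000 = $5,859.
Lost: $7,209 − $5,859 = $1,350.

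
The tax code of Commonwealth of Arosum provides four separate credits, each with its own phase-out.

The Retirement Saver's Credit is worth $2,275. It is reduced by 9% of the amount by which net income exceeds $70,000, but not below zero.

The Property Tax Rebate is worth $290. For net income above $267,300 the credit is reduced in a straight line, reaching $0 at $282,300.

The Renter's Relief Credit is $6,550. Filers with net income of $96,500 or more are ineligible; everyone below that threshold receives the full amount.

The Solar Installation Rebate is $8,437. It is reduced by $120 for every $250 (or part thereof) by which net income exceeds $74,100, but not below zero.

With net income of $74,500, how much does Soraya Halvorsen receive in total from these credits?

Retirement Saver's Credit: 9% of the $4,500 excess over $70,000 is $405; credit = $2,275 − $405 = $1,870.
Property Tax Rebate: $74,500 is at or below the $267,300 threshold, so the full $290 applies.
Renter's Relief Credit: $74,500 is below the $96,500 cutoff, so the full $6,550 applies.
Solar Installation Rebate: income exceeds $74,100 by $400, which is 2 full-or-partial $250 increments; reduction = 2 × $120 = $240, leaving $8,197.
Total: $1,870 + $290 + $6,550 + $8,197 = $16,907.

$16,907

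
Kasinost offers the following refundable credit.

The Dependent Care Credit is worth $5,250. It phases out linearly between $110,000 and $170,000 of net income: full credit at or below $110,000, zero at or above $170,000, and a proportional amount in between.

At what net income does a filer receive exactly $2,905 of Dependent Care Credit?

$136,800

$2,905 is 2,905/5,250 of the full $5,250, so 2,345/5,250 of the $60,000 range has been used: income = $110,000 + $60,000 × 2,345/5,250 = $136,800.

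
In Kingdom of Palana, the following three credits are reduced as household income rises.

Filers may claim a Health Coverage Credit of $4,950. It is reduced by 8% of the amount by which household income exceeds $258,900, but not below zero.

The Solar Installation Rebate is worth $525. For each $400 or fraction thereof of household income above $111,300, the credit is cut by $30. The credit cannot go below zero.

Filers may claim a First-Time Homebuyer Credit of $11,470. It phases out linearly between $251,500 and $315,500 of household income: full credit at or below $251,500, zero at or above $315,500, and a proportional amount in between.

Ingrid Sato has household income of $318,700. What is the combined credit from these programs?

Health Coverage Credit: 8% of the $59,800 excess over $258,900 is $4,784; credit = $4,950 − $4,784 = $166.
Solar Installation Rebate: income exceeds $111,300 by $207,400 → 519 increments × $30 = $15,570 ≥ base, so the credit is $0.
First-Time Homebuyer Credit: $318,700 is at or above $315,500, so the credit is $0.
Total: $166 + $0 + $0 = $166.

$166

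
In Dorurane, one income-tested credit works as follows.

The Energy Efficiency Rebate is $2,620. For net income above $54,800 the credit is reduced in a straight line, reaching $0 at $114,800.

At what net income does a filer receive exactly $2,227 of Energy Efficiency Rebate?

$2,227 is 2,227/2,620 of the full $2,620, so 393/2,620 of the $60,000 range has been used: income = $54,800 + $60,000 × 393/2,620 = $63,800.

$63,800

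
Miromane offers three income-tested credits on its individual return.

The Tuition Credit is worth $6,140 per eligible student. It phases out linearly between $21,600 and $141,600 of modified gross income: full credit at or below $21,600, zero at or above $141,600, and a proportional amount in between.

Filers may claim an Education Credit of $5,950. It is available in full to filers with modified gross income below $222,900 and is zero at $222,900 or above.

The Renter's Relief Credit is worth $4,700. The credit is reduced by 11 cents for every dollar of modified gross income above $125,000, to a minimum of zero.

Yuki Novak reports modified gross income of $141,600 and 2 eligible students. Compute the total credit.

$8,824

Tuition Credit: base = 2 × $6,140 = $12,280. $141,600 is at or above $141,600, so the credit is $0.
Education Credit: $141,600 is below the $222,900 cutoff, so the full $5,950 applies.
Renter's Relief Credit: 11% of the $16,600 excess over $125,000 is $1,826; credit = $4,700 − $1,826 = $2,874.
Total: $0 + $5,950 + $2,874 = $8,824.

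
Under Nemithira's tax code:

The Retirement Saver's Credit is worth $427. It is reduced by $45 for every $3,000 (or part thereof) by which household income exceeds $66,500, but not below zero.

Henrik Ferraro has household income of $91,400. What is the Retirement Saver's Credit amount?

Retirement Saver's Credit: income exceeds $66,500 by $24,900, which is 9 full-or-partial $3,000 increments; reduction = 9 × $45 = $405, leaving $22.

$22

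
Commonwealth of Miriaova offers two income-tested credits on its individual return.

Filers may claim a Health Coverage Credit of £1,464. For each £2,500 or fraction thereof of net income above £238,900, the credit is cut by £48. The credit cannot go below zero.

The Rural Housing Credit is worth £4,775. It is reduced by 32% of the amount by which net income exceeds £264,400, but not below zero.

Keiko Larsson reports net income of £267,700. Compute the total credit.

£4,607

Health Coverage Credit: income exceeds £238,900 by £28,800, which is 12 full-or-partial £2,500 increments; reduction = 12 × £48 = £576, leaving £888.
Rural Housing Credit: 32% of the £3,300 excess over £264,400 is £1,056; credit = £4,775 − £1,056 = £3,719.
Total: £888 + £3,719 = £4,607.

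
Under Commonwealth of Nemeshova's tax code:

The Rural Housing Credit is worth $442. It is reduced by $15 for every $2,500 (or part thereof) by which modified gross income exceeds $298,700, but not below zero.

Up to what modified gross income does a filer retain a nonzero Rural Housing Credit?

After 29 increments the reduction is 29 × $15 = $435, leaving $7; one more increment wipes it out. Increment 29 ends at excess 29 × $2,500 = $72,500, so the highest qualifying income is $298,700 + $72,500 = $371,200.

$371,200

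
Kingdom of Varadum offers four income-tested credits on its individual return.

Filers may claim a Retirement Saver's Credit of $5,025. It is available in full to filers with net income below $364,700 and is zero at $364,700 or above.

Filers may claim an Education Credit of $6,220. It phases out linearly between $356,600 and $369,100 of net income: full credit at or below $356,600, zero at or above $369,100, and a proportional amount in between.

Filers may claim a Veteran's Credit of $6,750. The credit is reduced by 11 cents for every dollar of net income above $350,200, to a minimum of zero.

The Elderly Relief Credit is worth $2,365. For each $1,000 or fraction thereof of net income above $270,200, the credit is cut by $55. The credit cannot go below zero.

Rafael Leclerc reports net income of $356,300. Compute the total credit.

$17,324

Retirement Saver's Credit: $356,300 is below the $364,700 cutoff, so the full $5,025 applies.
Education Credit: $356,300 is at or below the $356,600 threshold, so the full $6,220 applies.
Veteran's Credit: 11% of the $6,100 excess over $350,200 is $671; credit = $6,750 − $671 = $6,079.
Elderly Relief Credit: income exceeds $270,200 by $86,100 → 87 increments × $55 = $4,785 ≥ base, so the credit is $0.
Total: $5,025 + $6,220 + $6,079 + $0 = $17,324.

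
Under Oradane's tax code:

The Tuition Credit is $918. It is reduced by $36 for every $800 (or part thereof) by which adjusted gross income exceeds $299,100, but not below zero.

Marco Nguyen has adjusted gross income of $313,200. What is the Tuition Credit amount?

Tuition Credit: income exceeds $299,100 by $14,100, which is 18 full-or-partial $800 increments; reduction = 18 × $36 = $648, leaving $270.

$270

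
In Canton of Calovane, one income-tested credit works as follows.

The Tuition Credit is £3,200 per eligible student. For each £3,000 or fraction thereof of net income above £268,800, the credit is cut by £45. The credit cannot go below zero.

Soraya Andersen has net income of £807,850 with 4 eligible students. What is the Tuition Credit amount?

£4,700

Tuition Credit: base = 4 × £3,200 = £12,800. income exceeds £268,800 by £539,050, which is 180 full-or-partial £3,000 increments; reduction = 180 × £45 = £8,100, leaving £4,700.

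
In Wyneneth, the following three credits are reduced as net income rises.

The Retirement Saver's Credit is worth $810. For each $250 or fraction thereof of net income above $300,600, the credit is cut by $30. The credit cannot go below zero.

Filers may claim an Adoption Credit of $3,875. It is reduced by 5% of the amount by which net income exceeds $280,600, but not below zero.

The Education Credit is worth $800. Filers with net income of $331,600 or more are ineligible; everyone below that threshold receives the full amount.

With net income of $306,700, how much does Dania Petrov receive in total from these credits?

Retirement Saver's Credit: income exceeds $300,600 by $6,100, which is 25 full-or-partial $250 increments; reduction = 25 × $30 = $750, leaving $60.
Adoption Credit: 5% of the $26,100 excess over $280,600 is $1,305; credit = $3,875 − $1,305 = $2,570.
Education Credit: $306,700 is below the $331,600 cutoff, so the full $800 applies.
Total: $60 + $2,570 + $800 = $3,430.

$3,430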